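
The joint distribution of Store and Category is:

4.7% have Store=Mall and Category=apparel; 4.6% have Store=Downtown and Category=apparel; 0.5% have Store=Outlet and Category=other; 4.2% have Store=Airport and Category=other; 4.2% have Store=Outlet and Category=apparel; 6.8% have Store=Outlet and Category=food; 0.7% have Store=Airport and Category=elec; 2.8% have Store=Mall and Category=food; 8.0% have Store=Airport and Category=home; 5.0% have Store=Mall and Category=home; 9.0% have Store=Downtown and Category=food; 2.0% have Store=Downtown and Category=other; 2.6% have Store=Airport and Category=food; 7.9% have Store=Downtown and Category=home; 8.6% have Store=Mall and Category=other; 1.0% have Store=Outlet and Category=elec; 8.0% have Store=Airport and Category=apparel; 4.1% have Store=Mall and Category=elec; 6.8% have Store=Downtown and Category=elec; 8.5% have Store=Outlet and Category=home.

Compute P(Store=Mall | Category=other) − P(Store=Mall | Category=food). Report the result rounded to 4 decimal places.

0.4300

P(Category=other) = 0.020 + 0.086 + 0.042 + 0.005 = 0.153; P(Store=Mall | Category=other) = 0.086/0.153 = 0.56209.
P(Category=food) = 0.090 + 0.028 + 0.026 + 0.068 = 0.212; P(Store=Mall | Category=food) = 0.028/0.212 = 0.13208.
Difference = 0.4300.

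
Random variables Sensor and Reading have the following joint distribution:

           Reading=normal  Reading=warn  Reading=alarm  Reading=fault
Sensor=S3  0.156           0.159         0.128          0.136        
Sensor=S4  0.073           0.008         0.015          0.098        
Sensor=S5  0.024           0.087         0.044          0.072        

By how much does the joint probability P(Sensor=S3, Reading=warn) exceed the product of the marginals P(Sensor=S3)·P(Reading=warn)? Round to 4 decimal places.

P(Sensor=S3) = 0.156 + 0.159 + 0.128 + 0.136 = 0.579.
P(Reading=warn) = 0.159 + 0.008 + 0.087 = 0.254.
P(Sensor=S3, Reading=warn) − P(Sensor=S3)P(Reading=warn) = 0.159 − 0.579×0.254 = 0.0119.

0.0119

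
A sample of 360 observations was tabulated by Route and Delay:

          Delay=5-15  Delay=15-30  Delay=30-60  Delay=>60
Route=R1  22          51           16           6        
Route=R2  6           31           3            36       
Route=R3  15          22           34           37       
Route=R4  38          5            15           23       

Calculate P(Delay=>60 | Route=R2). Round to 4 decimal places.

0.4737

Total with Route=R2: 6 + 31 + 3 + 36 = 76.
P(Delay=>60 | Route=R2) = 36/76 = 0.4737.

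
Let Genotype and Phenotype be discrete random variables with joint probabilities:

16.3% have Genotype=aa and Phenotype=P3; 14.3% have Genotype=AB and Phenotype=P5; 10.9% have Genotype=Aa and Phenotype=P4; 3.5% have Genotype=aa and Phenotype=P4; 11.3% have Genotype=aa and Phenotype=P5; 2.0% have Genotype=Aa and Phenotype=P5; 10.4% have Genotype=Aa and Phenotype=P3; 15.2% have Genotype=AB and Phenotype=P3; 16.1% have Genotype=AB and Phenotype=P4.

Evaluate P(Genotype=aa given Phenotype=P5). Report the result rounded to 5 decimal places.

P(Phenotype=P5) = 0.020 + 0.113 + 0.143 = 0.276.
P(Genotype=aa | Phenotype=P5) = 0.113/0.276 = 0.40942.

0.40942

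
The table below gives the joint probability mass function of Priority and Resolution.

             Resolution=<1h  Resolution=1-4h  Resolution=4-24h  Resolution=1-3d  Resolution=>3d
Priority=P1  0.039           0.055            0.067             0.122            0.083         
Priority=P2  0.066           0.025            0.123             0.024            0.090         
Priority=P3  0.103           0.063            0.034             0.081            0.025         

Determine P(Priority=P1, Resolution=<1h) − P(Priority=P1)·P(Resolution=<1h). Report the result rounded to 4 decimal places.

P(Priority=P1) = 0.039 + 0.055 + 0.067 + 0.122 + 0.083 = 0.366.
P(Resolution=<1h) = 0.039 + 0.066 + 0.103 = 0.208.
P(Priority=P1, Resolution=<1h) − P(Priority=P1)P(Resolution=<1h) = 0.039 − 0.366×0.208 = -0.0371.

-0.0371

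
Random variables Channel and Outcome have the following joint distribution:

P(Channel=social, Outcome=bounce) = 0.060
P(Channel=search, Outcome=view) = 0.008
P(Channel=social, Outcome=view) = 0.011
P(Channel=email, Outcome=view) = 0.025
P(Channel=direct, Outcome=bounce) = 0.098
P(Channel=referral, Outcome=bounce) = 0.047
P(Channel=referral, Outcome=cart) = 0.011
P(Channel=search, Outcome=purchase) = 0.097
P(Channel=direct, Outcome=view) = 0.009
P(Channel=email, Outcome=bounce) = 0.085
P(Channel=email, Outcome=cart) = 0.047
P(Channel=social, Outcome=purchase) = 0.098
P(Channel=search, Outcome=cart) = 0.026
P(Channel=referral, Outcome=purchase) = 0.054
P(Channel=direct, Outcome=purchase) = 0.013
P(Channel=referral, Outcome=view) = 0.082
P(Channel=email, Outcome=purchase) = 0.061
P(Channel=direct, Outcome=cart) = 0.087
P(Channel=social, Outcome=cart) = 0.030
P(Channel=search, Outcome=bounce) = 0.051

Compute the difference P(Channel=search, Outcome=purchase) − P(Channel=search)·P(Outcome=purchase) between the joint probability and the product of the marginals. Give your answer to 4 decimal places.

P(Channel=search) = 0.051 + 0.008 + 0.026 + 0.097 = 0.182.
P(Outcome=purchase) = 0.061 + 0.097 + 0.098 + 0.013 + 0.054 = 0.323.
P(Channel=search, Outcome=purchase) − P(Channel=search)P(Outcome=purchase) = 0.097 − 0.182×0.323 = 0.0382.

0.0382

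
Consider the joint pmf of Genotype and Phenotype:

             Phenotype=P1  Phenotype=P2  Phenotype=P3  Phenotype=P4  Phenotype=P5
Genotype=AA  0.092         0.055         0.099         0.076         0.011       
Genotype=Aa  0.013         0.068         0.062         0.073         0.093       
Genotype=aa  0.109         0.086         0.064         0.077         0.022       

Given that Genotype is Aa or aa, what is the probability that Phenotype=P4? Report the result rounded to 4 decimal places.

0.2249

P(Genotype=Aa) = 0.013 + 0.068 + 0.062 + 0.073 + 0.093 = 0.309.
P(Genotype=aa) = 0.109 + 0.086 + 0.064 + 0.077 + 0.022 = 0.358.
P(Genotype ∈ {Aa, aa}) = 0.309 + 0.358 = 0.667; P(Phenotype=P4, Genotype ∈ {Aa, aa}) = 0.073 + 0.077 = 0.150.
P(Phenotype=P4 | Genotype ∈ {Aa, aa}) = 0.150/0.667 = 0.2249.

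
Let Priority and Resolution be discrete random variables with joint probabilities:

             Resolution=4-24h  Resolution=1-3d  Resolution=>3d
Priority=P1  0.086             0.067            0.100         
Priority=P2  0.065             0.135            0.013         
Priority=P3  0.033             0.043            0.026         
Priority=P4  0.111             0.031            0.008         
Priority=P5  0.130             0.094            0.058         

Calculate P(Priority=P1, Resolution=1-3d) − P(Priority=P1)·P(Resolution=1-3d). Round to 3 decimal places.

P(Priority=P1) = 0.086 + 0.067 + 0.100 = 0.253.
P(Resolution=1-3d) = 0.067 + 0.135 + 0.043 + 0.031 + 0.094 = 0.370.
P(Priority=P1, Resolution=1-3d) − P(Priority=P1)P(Resolution=1-3d) = 0.067 − 0.253×0.370 = -0.027.

-0.027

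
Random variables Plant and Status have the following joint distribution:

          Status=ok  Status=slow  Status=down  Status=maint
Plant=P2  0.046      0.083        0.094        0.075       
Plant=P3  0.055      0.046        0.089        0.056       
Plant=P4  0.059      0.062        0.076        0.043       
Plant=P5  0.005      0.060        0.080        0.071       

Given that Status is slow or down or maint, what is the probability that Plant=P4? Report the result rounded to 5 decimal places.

P(Status=slow) = 0.083 + 0.046 + 0.062 + 0.060 = 0.251.
P(Status=down) = 0.094 + 0.089 + 0.076 + 0.080 = 0.339.
P(Status=maint) = 0.075 + 0.056 + 0.043 + 0.071 = 0.245.
P(Status ∈ {slow, down, maint}) = 0.251 + 0.339 + 0.245 = 0.835; P(Plant=P4, Status ∈ {slow, down, maint}) = 0.062 + 0.076 + 0.043 = 0.181.
P(Plant=P4 | Status ∈ {slow, down, maint}) = 0.181/0.835 = 0.21677.

0.21677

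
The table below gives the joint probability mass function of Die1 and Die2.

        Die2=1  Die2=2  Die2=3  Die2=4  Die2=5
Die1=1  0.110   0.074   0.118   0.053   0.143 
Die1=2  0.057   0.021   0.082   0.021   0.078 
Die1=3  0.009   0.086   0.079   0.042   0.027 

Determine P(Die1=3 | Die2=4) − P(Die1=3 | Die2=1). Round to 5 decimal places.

P(Die2=4) = 0.053 + 0.021 + 0.042 = 0.116; P(Die1=3 | Die2=4) = 0.042/0.116 = 0.362069.
P(Die2=1) = 0.110 + 0.057 + 0.009 = 0.176; P(Die1=3 | Die2=1) = 0.009/0.176 = 0.051136.
Difference = 0.31093.

0.31093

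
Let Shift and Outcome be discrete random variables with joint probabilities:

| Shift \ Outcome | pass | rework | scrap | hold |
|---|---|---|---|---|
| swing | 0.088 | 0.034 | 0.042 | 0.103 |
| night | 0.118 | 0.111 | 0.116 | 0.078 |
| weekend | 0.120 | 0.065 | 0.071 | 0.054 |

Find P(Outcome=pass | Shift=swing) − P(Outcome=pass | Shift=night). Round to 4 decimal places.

P(Shift=swing) = 0.088 + 0.034 + 0.042 + 0.103 = 0.267; P(Outcome=pass | Shift=swing) = 0.088/0.267 = 0.32959.
P(Shift=night) = 0.118 + 0.111 + 0.116 + 0.078 = 0.423; P(Outcome=pass | Shift=night) = 0.118/0.423 = 0.27896.
Difference = 0.0506.

0.0506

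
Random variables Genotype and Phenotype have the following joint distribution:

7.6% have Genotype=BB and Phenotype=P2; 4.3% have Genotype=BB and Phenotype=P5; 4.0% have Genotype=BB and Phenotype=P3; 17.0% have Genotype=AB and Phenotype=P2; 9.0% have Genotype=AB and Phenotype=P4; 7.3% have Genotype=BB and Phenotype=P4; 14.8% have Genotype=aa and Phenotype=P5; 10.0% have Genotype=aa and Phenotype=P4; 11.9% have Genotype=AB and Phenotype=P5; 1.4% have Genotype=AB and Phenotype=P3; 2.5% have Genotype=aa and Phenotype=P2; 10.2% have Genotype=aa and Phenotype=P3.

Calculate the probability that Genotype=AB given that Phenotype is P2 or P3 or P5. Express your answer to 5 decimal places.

P(Phenotype=P2) = 0.025 + 0.170 + 0.076 = 0.271.
P(Phenotype=P3) = 0.102 + 0.014 + 0.040 = 0.156.
P(Phenotype=P5) = 0.148 + 0.119 + 0.043 = 0.310.
P(Phenotype ∈ {P2, P3, P5}) = 0.271 + 0.156 + 0.310 = 0.737; P(Genotype=AB, Phenotype ∈ {P2, P3, P5}) = 0.170 + 0.014 + 0.119 = 0.303.
P(Genotype=AB | Phenotype ∈ {P2, P3, P5}) = 0.303/0.737 = 0.41113.

0.41113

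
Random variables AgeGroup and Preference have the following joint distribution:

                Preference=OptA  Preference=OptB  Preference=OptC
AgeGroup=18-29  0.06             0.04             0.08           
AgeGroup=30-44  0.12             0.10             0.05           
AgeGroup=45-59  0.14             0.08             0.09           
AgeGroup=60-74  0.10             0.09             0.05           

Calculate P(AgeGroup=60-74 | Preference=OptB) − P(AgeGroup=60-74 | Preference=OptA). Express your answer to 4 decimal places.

P(Preference=OptB) = 0.04 + 0.10 + 0.08 + 0.09 = 0.31; P(AgeGroup=60-74 | Preference=OptB) = 0.09/0.31 = 0.29032.
P(Preference=OptA) = 0.06 + 0.12 + 0.14 + 0.10 = 0.42; P(AgeGroup=60-74 | Preference=OptA) = 0.10/0.42 = 0.23810.
Difference = 0.0522.

0.0522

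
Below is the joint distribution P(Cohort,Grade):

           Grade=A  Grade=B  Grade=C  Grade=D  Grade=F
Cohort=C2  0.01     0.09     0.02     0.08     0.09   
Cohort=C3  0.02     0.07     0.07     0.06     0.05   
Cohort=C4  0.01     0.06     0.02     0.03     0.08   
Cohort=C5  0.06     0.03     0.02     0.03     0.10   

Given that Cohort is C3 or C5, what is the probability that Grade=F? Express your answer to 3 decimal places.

P(Cohort=C3) = 0.02 + 0.07 + 0.07 + 0.06 + 0.05 = 0.27.
P(Cohort=C5) = 0.06 + 0.03 + 0.02 + 0.03 + 0.10 = 0.24.
P(Cohort ∈ {C3, C5}) = 0.27 + 0.24 = 0.51; P(Grade=F, Cohort ∈ {C3, C5}) = 0.05 + 0.10 = 0.15.
P(Grade=F | Cohort ∈ {C3, C5}) = 0.15/0.51 = 0.294.

0.294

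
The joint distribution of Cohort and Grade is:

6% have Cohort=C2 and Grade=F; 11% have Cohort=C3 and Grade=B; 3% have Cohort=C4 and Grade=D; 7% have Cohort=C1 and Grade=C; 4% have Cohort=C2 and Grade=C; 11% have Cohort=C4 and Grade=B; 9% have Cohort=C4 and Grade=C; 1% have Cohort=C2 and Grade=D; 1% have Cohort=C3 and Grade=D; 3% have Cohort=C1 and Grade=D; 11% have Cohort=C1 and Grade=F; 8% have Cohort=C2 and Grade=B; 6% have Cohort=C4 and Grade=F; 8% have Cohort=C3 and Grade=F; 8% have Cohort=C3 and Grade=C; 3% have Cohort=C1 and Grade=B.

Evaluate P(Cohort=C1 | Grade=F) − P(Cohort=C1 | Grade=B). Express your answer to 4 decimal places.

P(Grade=F) = 0.11 + 0.06 + 0.08 + 0.06 = 0.31; P(Cohort=C1 | Grade=F) = 0.11/0.31 = 0.35484.
P(Grade=B) = 0.03 + 0.08 + 0.11 + 0.11 = 0.33; P(Cohort=C1 | Grade=B) = 0.03/0.33 = 0.09091.
Difference = 0.2639.

0.2639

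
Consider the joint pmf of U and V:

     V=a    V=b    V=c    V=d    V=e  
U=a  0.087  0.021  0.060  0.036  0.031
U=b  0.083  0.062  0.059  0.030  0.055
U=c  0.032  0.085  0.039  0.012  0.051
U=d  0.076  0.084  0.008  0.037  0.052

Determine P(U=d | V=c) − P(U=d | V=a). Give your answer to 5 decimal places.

-0.22519

P(V=c) = 0.060 + 0.059 + 0.039 + 0.008 = 0.166; P(U=d | V=c) = 0.008/0.166 = 0.048193.
P(V=a) = 0.087 + 0.083 + 0.032 + 0.076 = 0.278; P(U=d | V=a) = 0.076/0.278 = 0.273381.
Difference = -0.22519.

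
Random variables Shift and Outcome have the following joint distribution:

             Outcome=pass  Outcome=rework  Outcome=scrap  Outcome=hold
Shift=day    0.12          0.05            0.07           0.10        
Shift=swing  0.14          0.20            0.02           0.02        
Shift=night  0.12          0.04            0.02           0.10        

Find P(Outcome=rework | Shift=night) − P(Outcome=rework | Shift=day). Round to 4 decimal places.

P(Shift=night) = 0.12 + 0.04 + 0.02 + 0.10 = 0.28; P(Outcome=rework | Shift=night) = 0.04/0.28 = 0.14286.
P(Shift=day) = 0.12 + 0.05 + 0.07 + 0.10 = 0.34; P(Outcome=rework | Shift=day) = 0.05/0.34 = 0.14706.
Difference = -0.0042.

-0.0042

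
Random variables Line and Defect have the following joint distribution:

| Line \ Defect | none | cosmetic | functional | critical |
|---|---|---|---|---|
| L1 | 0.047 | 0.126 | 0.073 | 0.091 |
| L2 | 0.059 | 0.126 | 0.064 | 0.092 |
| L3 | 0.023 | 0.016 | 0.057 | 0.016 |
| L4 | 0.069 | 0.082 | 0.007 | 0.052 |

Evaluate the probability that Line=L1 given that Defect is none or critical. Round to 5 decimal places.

P(Defect=none) = 0.047 + 0.059 + 0.023 + 0.069 = 0.198.
P(Defect=critical) = 0.091 + 0.092 + 0.016 + 0.052 = 0.251.
P(Defect ∈ {none, critical}) = 0.198 + 0.251 = 0.449; P(Line=L1, Defect ∈ {none, critical}) = 0.047 + 0.091 = 0.138.
P(Line=L1 | Defect ∈ {none, critical}) = 0.138/0.449 = 0.30735.

0.30735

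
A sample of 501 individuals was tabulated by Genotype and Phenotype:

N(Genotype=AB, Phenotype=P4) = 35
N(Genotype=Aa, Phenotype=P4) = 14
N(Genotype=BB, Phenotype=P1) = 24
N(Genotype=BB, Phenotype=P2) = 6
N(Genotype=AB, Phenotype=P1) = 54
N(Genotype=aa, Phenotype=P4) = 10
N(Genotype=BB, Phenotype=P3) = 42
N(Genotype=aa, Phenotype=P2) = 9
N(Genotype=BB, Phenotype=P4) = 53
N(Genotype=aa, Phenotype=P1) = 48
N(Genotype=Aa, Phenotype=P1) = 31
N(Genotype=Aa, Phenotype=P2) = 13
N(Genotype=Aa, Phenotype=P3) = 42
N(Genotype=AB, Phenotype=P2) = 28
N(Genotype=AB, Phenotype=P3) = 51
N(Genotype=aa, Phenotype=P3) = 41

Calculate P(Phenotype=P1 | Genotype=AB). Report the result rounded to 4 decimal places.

Total with Genotype=AB: 54 + 28 + 51 + 35 = 168.
P(Phenotype=P1 | Genotype=AB) = 54/168 = 0.3214.

0.3214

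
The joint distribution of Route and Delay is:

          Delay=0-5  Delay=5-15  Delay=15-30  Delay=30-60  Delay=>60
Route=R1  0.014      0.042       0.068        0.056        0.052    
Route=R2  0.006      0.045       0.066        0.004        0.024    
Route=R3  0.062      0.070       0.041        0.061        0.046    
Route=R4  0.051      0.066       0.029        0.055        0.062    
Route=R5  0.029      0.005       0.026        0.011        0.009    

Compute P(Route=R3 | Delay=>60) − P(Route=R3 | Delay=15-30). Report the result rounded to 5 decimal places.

P(Delay=>60) = 0.052 + 0.024 + 0.046 + 0.062 + 0.009 = 0.193; P(Route=R3 | Delay=>60) = 0.046/0.193 = 0.238342.
P(Delay=15-30) = 0.068 + 0.066 + 0.041 + 0.029 + 0.026 = 0.230; P(Route=R3 | Delay=15-30) = 0.041/0.230 = 0.178261.
Difference = 0.06008.

0.06008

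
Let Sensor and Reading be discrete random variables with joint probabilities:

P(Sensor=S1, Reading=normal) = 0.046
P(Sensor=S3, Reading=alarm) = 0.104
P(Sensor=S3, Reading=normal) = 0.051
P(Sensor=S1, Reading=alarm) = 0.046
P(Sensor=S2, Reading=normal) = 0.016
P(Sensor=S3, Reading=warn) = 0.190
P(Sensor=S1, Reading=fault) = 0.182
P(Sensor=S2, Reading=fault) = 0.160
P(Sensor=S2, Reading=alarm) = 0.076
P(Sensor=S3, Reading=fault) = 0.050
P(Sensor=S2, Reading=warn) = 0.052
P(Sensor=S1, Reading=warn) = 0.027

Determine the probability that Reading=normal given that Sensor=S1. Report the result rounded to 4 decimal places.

P(Sensor=S1) = 0.046 + 0.027 + 0.046 + 0.182 = 0.301.
P(Reading=normal | Sensor=S1) = 0.046/0.301 = 0.1528.

0.1528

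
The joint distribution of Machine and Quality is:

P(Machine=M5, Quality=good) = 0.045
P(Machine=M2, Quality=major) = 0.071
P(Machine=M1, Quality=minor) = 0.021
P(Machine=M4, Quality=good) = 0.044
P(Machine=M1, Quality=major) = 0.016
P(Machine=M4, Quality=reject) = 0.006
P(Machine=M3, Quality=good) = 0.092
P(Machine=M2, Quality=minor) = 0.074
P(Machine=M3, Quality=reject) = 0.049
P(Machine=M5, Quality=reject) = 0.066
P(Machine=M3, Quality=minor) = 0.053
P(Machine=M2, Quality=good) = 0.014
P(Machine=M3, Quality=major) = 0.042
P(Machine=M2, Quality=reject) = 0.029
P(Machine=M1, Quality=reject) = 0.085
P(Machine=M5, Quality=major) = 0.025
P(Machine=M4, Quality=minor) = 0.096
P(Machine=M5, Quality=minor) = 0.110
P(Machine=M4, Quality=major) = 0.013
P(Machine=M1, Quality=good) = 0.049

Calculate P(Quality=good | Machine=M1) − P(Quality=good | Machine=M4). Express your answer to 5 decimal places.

0.00982

P(Machine=M1) = 0.049 + 0.021 + 0.016 + 0.085 = 0.171; P(Quality=good | Machine=M1) = 0.049/0.171 = 0.286550.
P(Machine=M4) = 0.044 + 0.096 + 0.013 + 0.006 = 0.159; P(Quality=good | Machine=M4) = 0.044/0.159 = 0.276730.
Difference = 0.00982.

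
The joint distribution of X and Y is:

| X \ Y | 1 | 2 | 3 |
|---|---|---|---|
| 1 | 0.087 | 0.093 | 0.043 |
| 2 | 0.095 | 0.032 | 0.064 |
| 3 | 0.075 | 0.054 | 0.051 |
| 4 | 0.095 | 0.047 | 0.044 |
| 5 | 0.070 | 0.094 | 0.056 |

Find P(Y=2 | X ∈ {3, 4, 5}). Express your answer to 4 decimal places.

0.3328

P(X=3) = 0.075 + 0.054 + 0.051 = 0.180.
P(X=4) = 0.095 + 0.047 + 0.044 = 0.186.
P(X=5) = 0.070 + 0.094 + 0.056 = 0.220.
P(X ∈ {3, 4, 5}) = 0.180 + 0.186 + 0.220 = 0.586; P(Y=2, X ∈ {3, 4, 5}) = 0.054 + 0.047 + 0.094 = 0.195.
P(Y=2 | X ∈ {3, 4, 5}) = 0.195/0.586 = 0.3328.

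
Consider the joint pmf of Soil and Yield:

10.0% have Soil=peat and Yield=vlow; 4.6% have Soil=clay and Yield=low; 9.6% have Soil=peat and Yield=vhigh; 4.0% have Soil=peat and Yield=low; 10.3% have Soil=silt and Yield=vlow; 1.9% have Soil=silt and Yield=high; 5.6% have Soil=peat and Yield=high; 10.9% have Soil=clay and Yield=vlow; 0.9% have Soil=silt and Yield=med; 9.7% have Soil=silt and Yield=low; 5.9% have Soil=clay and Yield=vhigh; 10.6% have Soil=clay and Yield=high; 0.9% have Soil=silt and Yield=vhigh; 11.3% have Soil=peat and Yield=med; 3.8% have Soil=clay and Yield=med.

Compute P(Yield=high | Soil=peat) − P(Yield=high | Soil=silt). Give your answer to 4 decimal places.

0.0581

P(Soil=peat) = 0.100 + 0.040 + 0.113 + 0.056 + 0.096 = 0.405; P(Yield=high | Soil=peat) = 0.056/0.405 = 0.13827.
P(Soil=silt) = 0.103 + 0.097 + 0.009 + 0.019 + 0.009 = 0.237; P(Yield=high | Soil=silt) = 0.019/0.237 = 0.08017.
Difference = 0.0581.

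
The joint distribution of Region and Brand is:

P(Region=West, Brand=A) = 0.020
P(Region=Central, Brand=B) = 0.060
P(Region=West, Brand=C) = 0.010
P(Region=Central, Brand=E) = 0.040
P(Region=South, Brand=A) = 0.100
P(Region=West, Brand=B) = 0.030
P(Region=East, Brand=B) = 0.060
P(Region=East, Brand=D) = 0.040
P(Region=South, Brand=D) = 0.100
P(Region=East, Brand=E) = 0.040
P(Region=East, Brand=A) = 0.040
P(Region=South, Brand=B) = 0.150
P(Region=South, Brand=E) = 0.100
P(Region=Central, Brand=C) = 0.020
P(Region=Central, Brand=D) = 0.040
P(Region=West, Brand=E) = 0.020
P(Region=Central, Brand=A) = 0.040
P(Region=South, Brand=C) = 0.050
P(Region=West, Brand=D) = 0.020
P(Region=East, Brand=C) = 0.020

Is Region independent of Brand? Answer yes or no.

yes

Every cell satisfies P(Region,Brand) = P(Region)·P(Brand). For instance P(Region=East) = 0.200, P(Brand=E) = 0.200, and 0.200×0.200 = 0.040 matches the joint entry. So Region and Brand are independent.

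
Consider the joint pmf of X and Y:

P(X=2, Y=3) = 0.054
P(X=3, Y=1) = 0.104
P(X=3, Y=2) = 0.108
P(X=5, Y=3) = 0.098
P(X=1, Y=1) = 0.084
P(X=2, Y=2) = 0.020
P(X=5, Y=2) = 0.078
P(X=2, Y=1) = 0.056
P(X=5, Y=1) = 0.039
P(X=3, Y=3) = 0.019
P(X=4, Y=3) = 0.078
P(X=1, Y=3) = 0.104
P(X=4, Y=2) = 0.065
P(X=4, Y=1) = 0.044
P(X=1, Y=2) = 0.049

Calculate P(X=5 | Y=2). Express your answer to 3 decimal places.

0.244

P(Y=2) = 0.049 + 0.020 + 0.108 + 0.065 + 0.078 = 0.320.
P(X=5 | Y=2) = 0.078/0.320 = 0.244.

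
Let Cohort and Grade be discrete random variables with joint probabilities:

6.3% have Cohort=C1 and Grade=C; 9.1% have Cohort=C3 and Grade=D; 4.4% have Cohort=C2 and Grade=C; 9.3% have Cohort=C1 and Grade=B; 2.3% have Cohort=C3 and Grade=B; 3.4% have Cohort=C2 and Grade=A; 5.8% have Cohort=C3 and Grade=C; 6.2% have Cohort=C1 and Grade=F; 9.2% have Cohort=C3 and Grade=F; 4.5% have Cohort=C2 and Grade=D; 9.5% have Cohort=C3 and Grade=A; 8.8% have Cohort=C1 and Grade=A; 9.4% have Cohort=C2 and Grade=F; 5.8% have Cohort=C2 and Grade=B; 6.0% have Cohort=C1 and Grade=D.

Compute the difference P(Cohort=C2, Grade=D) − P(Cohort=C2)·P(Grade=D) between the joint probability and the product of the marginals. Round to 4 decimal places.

P(Cohort=C2) = 0.034 + 0.058 + 0.044 + 0.045 + 0.094 = 0.275.
P(Grade=D) = 0.060 + 0.045 + 0.091 = 0.196.
P(Cohort=C2, Grade=D) − P(Cohort=C2)P(Grade=D) = 0.045 − 0.275×0.196 = -0.0089.

-0.0089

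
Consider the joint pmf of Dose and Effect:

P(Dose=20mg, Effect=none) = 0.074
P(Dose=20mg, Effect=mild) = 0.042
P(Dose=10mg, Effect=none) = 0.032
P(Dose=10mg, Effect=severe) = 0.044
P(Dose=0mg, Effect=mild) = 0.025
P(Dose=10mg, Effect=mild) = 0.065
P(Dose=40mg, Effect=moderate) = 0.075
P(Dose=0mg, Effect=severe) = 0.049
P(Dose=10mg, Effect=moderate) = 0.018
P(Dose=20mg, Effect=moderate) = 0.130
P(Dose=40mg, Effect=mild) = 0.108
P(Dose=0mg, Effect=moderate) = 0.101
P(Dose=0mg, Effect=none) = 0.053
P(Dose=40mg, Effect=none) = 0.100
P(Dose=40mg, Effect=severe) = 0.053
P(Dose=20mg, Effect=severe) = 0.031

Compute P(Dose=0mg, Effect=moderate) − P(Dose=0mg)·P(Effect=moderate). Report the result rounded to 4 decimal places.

0.0271

P(Dose=0mg) = 0.053 + 0.025 + 0.101 + 0.049 = 0.228.
P(Effect=moderate) = 0.101 + 0.018 + 0.130 + 0.075 = 0.324.
P(Dose=0mg, Effect=moderate) − P(Dose=0mg)P(Effect=moderate) = 0.101 − 0.228×0.324 = 0.0271.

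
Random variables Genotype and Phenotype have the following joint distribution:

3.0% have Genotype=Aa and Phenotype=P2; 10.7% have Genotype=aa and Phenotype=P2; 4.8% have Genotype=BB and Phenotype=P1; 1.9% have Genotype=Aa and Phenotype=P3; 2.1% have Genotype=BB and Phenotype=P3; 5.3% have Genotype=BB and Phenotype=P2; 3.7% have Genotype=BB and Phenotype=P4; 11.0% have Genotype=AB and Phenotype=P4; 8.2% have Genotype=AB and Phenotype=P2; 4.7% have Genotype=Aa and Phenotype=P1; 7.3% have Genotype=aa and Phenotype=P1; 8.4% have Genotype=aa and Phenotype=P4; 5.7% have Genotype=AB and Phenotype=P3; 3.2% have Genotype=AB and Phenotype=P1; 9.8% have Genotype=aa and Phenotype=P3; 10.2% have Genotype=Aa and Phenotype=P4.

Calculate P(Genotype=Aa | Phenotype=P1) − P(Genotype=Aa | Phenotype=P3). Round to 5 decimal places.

P(Phenotype=P1) = 0.047 + 0.073 + 0.032 + 0.048 = 0.200; P(Genotype=Aa | Phenotype=P1) = 0.047/0.200 = 0.235000.
P(Phenotype=P3) = 0.019 + 0.098 + 0.057 + 0.021 = 0.195; P(Genotype=Aa | Phenotype=P3) = 0.019/0.195 = 0.097436.
Difference = 0.13756.

0.13756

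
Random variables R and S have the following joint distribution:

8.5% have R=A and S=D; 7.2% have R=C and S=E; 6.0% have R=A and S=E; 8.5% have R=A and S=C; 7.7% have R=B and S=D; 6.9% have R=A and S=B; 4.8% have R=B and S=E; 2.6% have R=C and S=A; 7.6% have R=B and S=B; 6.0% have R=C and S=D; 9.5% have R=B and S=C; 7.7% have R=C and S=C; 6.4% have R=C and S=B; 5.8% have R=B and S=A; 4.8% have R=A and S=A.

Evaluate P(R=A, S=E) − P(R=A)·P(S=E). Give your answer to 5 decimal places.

-0.00246

P(R=A) = 0.048 + 0.069 + 0.085 + 0.085 + 0.060 = 0.347.
P(S=E) = 0.060 + 0.048 + 0.072 = 0.180.
P(R=A, S=E) − P(R=A)P(S=E) = 0.060 − 0.347×0.180 = -0.00246.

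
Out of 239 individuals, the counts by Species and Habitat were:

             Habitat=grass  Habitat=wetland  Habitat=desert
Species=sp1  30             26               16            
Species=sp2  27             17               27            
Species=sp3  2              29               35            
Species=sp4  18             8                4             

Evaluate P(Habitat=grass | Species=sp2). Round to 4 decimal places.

0.3803

Total with Species=sp2: 27 + 17 + 27 = 71.
P(Habitat=grass | Species=sp2) = 27/71 = 0.3803.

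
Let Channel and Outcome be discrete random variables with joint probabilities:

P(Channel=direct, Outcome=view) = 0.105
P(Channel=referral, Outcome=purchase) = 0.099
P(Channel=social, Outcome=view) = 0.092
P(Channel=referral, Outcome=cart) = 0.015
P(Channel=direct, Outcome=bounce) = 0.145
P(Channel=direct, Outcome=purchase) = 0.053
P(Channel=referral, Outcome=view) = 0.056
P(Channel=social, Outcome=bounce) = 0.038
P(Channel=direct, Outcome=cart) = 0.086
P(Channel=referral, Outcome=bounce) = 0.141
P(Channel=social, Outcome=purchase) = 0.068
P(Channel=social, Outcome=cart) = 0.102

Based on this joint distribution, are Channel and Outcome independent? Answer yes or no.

no

P(Channel=social) = 0.300 and P(Outcome=bounce) = 0.324, so their product is 0.09720, but P(Channel=social, Outcome=bounce) = 0.038. Since these differ, Channel and Outcome are not independent.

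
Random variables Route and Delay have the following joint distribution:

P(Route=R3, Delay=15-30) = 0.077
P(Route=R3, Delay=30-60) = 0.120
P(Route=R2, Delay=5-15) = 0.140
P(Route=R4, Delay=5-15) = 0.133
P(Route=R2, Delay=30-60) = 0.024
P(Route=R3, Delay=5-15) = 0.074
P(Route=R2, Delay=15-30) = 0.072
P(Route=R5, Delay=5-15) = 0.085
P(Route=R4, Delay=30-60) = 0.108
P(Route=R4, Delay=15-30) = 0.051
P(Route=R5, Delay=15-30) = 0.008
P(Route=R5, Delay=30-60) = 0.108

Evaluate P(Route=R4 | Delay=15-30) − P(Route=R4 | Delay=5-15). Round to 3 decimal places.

P(Delay=15-30) = 0.072 + 0.077 + 0.051 + 0.008 = 0.208; P(Route=R4 | Delay=15-30) = 0.051/0.208 = 0.2452.
P(Delay=5-15) = 0.140 + 0.074 + 0.133 + 0.085 = 0.432; P(Route=R4 | Delay=5-15) = 0.133/0.432 = 0.3079.
Difference = -0.063.

-0.063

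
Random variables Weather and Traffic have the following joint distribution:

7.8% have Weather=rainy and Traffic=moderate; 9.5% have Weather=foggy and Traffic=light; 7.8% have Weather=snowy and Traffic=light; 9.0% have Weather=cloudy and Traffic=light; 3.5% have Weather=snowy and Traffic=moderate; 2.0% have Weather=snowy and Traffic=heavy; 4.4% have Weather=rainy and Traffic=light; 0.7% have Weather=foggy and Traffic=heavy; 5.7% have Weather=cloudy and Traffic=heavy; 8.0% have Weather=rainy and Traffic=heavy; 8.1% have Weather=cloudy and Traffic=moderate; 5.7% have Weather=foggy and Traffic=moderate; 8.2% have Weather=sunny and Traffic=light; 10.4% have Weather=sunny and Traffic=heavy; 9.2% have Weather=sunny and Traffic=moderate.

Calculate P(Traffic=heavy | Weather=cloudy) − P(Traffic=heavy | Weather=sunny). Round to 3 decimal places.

P(Weather=cloudy) = 0.090 + 0.081 + 0.057 = 0.228; P(Traffic=heavy | Weather=cloudy) = 0.057/0.228 = 0.2500.
P(Weather=sunny) = 0.082 + 0.092 + 0.104 = 0.278; P(Traffic=heavy | Weather=sunny) = 0.104/0.278 = 0.3741.
Difference = -0.124.

-0.124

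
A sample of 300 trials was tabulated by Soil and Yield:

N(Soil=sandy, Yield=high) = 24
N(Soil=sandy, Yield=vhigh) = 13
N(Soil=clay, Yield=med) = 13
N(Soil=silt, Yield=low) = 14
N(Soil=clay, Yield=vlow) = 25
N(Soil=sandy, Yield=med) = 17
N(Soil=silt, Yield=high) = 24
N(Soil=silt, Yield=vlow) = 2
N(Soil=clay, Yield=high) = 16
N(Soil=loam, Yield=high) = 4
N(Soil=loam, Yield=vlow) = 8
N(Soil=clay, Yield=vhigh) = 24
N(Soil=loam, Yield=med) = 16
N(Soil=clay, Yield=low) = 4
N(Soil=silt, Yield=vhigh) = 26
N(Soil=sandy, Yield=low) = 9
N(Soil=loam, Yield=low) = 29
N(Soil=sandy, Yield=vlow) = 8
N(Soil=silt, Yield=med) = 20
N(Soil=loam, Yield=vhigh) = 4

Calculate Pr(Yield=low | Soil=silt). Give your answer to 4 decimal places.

0.1628

Total with Soil=silt: 2 + 14 + 20 + 24 + 26 = 86.
P(Yield=low | Soil=silt) = 14/86 = 0.1628.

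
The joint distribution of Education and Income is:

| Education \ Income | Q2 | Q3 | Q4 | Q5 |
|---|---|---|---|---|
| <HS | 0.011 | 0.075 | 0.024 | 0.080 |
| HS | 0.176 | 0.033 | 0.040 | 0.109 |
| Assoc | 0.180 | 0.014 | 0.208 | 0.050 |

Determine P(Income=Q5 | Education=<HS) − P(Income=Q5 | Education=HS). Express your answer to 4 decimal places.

0.1166

P(Education=<HS) = 0.011 + 0.075 + 0.024 + 0.080 = 0.190; P(Income=Q5 | Education=<HS) = 0.080/0.190 = 0.42105.
P(Education=HS) = 0.176 + 0.033 + 0.040 + 0.109 = 0.358; P(Income=Q5 | Education=HS) = 0.109/0.358 = 0.30447.
Difference = 0.1166.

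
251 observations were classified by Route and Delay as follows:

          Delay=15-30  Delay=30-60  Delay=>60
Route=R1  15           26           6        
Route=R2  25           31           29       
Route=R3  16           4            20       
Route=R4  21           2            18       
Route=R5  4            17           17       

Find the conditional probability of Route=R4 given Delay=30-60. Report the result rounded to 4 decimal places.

0.0250

Total with Delay=30-60: 26 + 31 + 4 + 2 + 17 = 80.
P(Route=R4 | Delay=30-60) = 2/80 = 0.0250.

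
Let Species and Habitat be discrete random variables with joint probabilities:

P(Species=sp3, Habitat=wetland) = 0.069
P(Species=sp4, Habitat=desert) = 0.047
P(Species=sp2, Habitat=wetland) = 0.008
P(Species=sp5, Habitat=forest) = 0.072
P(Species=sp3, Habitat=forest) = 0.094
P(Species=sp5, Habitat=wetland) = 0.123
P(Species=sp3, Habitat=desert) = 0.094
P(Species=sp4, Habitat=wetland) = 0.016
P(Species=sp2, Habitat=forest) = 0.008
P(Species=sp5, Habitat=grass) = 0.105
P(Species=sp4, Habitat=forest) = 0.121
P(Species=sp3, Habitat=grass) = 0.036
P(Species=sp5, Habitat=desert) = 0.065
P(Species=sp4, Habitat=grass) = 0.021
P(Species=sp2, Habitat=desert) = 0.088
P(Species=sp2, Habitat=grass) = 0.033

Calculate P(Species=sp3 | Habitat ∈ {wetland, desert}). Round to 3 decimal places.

P(Habitat=wetland) = 0.008 + 0.069 + 0.016 + 0.123 = 0.216.
P(Habitat=desert) = 0.088 + 0.094 + 0.047 + 0.065 = 0.294.
P(Habitat ∈ {wetland, desert}) = 0.216 + 0.294 = 0.510; P(Species=sp3, Habitat ∈ {wetland, desert}) = 0.069 + 0.094 = 0.163.
P(Species=sp3 | Habitat ∈ {wetland, desert}) = 0.163/0.510 = 0.320.

0.320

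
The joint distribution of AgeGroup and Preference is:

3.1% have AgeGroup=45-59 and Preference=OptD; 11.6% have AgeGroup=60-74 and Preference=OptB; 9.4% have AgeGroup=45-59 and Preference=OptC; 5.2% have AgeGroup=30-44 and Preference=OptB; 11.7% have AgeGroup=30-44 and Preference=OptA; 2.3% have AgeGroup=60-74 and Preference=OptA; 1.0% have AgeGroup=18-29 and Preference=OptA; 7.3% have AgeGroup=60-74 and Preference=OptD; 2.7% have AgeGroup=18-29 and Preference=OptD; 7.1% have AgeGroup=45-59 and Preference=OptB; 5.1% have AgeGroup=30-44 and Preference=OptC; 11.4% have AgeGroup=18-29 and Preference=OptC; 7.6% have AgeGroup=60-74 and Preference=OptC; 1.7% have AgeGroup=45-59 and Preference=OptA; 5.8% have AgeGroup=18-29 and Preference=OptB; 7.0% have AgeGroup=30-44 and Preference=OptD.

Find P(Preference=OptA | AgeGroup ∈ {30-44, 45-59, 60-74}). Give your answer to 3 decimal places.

0.198

P(AgeGroup=30-44) = 0.117 + 0.052 + 0.051 + 0.070 = 0.290.
P(AgeGroup=45-59) = 0.017 + 0.071 + 0.094 + 0.031 = 0.213.
P(AgeGroup=60-74) = 0.023 + 0.116 + 0.076 + 0.073 = 0.288.
P(AgeGroup ∈ {30-44, 45-59, 60-74}) = 0.290 + 0.213 + 0.288 = 0.791; P(Preference=OptA, AgeGroup ∈ {30-44, 45-59, 60-74}) = 0.117 + 0.017 + 0.023 = 0.157.
P(Preference=OptA | AgeGroup ∈ {30-44, 45-59, 60-74}) = 0.157/0.791 = 0.198.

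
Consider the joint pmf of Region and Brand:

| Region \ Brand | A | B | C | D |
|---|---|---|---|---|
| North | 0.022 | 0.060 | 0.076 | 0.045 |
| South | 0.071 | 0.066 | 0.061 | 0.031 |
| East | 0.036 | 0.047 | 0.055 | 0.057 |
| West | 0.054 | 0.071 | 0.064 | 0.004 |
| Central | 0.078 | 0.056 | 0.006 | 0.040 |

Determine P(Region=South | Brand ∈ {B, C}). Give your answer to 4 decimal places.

0.2260

P(Brand=B) = 0.060 + 0.066 + 0.047 + 0.071 + 0.056 = 0.300.
P(Brand=C) = 0.076 + 0.061 + 0.055 + 0.064 + 0.006 = 0.262.
P(Brand ∈ {B, C}) = 0.300 + 0.262 = 0.562; P(Region=South, Brand ∈ {B, C}) = 0.066 + 0.061 = 0.127.
P(Region=South | Brand ∈ {B, C}) = 0.127/0.562 = 0.2260.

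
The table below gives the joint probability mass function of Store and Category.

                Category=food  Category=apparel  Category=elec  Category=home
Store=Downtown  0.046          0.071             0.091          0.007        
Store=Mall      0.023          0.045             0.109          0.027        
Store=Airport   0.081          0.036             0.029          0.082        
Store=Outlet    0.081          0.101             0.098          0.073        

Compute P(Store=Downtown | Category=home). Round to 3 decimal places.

0.037

P(Category=home) = 0.007 + 0.027 + 0.082 + 0.073 = 0.189.
P(Store=Downtown | Category=home) = 0.007/0.189 = 0.037.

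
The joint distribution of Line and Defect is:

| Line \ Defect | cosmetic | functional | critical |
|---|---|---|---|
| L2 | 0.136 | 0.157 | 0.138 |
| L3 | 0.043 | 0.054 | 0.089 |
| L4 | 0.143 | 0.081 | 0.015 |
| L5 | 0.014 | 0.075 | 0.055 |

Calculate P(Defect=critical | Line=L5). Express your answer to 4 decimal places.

P(Line=L5) = 0.014 + 0.075 + 0.055 = 0.144.
P(Defect=critical | Line=L5) = 0.055/0.144 = 0.3819.

0.3819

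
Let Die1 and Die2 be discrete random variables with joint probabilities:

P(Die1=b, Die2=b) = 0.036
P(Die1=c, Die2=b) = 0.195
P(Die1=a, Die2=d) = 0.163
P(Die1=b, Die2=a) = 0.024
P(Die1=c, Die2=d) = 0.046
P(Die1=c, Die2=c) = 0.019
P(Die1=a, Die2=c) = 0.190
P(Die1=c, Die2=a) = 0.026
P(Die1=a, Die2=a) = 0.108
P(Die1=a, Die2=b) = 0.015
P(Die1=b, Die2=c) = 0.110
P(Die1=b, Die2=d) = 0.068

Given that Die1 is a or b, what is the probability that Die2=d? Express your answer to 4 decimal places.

P(Die1=a) = 0.108 + 0.015 + 0.190 + 0.163 = 0.476.
P(Die1=b) = 0.024 + 0.036 + 0.110 + 0.068 = 0.238.
P(Die1 ∈ {a, b}) = 0.476 + 0.238 = 0.714; P(Die2=d, Die1 ∈ {a, b}) = 0.163 + 0.068 = 0.231.
P(Die2=d | Die1 ∈ {a, b}) = 0.231/0.714 = 0.3235.

0.3235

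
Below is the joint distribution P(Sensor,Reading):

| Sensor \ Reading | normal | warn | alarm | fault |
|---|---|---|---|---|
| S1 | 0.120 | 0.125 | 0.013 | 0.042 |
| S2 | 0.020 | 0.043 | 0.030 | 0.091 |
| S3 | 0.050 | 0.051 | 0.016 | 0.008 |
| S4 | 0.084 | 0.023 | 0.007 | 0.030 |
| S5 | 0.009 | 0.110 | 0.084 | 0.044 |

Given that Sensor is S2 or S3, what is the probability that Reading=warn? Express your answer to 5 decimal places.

P(Sensor=S2) = 0.020 + 0.043 + 0.030 + 0.091 = 0.184.
P(Sensor=S3) = 0.050 + 0.051 + 0.016 + 0.008 = 0.125.
P(Sensor ∈ {S2, S3}) = 0.184 + 0.125 = 0.309; P(Reading=warn, Sensor ∈ {S2, S3}) = 0.043 + 0.051 = 0.094.
P(Reading=warn | Sensor ∈ {S2, S3}) = 0.094/0.309 = 0.30421.

0.30421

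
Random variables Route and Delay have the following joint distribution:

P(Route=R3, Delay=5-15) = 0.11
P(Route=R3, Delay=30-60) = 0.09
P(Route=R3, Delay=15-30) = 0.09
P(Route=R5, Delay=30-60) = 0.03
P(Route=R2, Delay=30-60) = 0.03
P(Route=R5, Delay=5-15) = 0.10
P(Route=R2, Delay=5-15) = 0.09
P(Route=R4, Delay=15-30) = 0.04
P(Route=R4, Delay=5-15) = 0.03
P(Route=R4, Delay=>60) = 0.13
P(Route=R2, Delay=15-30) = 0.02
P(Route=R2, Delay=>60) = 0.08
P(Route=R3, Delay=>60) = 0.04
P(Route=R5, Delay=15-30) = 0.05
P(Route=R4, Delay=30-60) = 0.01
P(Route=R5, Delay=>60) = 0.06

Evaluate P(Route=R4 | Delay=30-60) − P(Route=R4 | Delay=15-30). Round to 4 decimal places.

-0.1375

P(Delay=30-60) = 0.03 + 0.09 + 0.01 + 0.03 = 0.16; P(Route=R4 | Delay=30-60) = 0.01/0.16 = 0.06250.
P(Delay=15-30) = 0.02 + 0.09 + 0.04 + 0.05 = 0.20; P(Route=R4 | Delay=15-30) = 0.04/0.20 = 0.20000.
Difference = -0.1375.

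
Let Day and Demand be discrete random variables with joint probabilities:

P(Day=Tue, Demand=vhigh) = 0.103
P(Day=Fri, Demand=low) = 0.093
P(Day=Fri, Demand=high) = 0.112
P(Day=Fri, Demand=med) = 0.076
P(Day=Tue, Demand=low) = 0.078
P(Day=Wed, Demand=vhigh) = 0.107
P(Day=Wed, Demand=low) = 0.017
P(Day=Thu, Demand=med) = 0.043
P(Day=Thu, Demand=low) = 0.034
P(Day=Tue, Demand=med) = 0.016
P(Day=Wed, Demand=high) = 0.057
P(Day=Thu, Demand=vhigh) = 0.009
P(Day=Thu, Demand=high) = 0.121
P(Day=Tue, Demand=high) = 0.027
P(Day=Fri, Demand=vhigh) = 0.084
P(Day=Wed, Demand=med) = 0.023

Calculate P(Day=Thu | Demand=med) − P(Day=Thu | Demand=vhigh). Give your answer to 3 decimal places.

P(Demand=med) = 0.016 + 0.023 + 0.043 + 0.076 = 0.158; P(Day=Thu | Demand=med) = 0.043/0.158 = 0.2722.
P(Demand=vhigh) = 0.103 + 0.107 + 0.009 + 0.084 = 0.303; P(Day=Thu | Demand=vhigh) = 0.009/0.303 = 0.0297.
Difference = 0.242.

0.242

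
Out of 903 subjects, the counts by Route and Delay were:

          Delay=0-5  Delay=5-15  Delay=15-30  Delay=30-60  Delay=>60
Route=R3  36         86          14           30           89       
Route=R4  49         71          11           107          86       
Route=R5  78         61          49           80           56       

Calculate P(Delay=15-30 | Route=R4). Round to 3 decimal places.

0.034

Total with Route=R4: 49 + 71 + 11 + 107 + 86 = 324.
P(Delay=15-30 | Route=R4) = 11/324 = 0.034.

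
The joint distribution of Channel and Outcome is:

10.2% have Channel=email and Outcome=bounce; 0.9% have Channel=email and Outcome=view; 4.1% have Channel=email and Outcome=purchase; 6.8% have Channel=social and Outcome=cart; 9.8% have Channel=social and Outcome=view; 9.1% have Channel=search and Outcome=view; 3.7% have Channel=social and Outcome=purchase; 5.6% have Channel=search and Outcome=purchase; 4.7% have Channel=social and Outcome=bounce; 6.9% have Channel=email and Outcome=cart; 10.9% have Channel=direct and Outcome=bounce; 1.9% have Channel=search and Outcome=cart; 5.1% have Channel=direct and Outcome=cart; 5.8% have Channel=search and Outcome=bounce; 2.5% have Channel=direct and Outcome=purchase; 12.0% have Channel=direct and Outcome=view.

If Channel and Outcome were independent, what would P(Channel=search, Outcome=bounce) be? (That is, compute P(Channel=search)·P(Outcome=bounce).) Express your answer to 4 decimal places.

0.0708

P(Channel=search) = 0.058 + 0.091 + 0.019 + 0.056 = 0.224.
P(Outcome=bounce) = 0.102 + 0.058 + 0.047 + 0.109 = 0.316.
Product: 0.224 × 0.316 = 0.0708.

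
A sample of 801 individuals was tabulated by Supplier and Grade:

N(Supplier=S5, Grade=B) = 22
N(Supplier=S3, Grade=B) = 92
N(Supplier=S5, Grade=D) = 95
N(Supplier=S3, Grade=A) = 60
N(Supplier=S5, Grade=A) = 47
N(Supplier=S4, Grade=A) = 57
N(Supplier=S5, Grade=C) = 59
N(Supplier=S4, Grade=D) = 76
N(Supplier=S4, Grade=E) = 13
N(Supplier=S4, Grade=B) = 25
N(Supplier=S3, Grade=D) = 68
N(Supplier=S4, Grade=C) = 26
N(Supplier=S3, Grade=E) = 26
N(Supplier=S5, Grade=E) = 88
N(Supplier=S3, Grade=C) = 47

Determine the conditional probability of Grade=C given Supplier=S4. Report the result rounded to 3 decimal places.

0.132

Total with Supplier=S4: 57 + 25 + 26 + 76 + 13 = 197.
P(Grade=C | Supplier=S4) = 26/197 = 0.132.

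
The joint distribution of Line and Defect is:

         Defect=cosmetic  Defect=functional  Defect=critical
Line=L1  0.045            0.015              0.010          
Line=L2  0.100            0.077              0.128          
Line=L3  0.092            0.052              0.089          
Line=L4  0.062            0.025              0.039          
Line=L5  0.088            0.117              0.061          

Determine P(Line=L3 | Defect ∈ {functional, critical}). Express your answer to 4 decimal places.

P(Defect=functional) = 0.015 + 0.077 + 0.052 + 0.025 + 0.117 = 0.286.
P(Defect=critical) = 0.010 + 0.128 + 0.089 + 0.039 + 0.061 = 0.327.
P(Defect ∈ {functional, critical}) = 0.286 + 0.327 = 0.613; P(Line=L3, Defect ∈ {functional, critical}) = 0.052 + 0.089 = 0.141.
P(Line=L3 | Defect ∈ {functional, critical}) = 0.141/0.613 = 0.2300.

0.2300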